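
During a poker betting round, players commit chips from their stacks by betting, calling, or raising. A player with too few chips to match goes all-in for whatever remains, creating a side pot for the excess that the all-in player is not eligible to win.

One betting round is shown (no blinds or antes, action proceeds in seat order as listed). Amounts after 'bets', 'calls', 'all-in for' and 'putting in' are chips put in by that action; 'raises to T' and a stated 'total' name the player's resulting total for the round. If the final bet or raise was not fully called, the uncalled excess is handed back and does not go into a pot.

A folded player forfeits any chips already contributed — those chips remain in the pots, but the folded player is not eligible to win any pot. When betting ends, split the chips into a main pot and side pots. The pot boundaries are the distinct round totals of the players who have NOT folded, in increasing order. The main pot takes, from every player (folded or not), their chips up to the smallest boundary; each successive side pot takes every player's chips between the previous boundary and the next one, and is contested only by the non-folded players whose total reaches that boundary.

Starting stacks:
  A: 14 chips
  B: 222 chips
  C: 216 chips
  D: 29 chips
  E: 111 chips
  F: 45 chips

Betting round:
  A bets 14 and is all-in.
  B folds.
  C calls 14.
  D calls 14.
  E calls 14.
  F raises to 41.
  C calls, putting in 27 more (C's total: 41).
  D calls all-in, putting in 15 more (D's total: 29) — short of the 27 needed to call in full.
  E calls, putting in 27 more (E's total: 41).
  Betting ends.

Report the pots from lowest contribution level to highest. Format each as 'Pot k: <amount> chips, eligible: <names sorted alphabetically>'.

Contributions: A=14, C=41, D=29, E=41, F=41
Folded: B
Pot levels (distinct totals of non-folded players): 14, 29, 41
Layer 1-14: 14 each from A, C, D, E, F = 14*5 = 70 chips; eligible A, C, D, E, F
Layer 15-29: 15 each from C, D, E, F = 15*4 = 60 chips; eligible C, D, E, F
Layer 30-41: 12 each from C, E, F = 12*3 = 36 chips; eligible C, E, F

Pot 1: 70 chips, eligible: A, C, D, E, F
Pot 2: 60 chips, eligible: C, D, E, F
Pot 3: 36 chips, eligible: C, E, F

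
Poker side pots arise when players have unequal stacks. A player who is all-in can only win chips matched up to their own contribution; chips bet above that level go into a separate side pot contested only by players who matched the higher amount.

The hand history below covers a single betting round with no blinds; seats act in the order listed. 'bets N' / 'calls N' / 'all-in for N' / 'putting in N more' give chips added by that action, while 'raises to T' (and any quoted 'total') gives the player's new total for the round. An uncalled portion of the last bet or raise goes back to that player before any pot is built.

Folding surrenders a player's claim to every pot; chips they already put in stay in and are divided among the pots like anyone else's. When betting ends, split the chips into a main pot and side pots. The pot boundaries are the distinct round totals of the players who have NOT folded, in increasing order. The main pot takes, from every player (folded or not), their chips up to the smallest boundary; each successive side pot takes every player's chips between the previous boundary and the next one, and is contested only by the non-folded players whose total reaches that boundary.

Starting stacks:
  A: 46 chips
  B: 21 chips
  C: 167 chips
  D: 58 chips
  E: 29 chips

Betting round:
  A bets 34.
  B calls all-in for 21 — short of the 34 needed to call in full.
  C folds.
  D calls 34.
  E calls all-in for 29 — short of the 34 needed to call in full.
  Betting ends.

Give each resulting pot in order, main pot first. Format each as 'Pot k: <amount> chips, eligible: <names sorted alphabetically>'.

Pot 1: 84 chips, eligible: A, B, D, E
Pot 2: 24 chips, eligible: A, D, E
Pot 3: 10 chips, eligible: A, D

Derivation:
Contributions: A=34, B=21, D=34, E=29
Folded: C
Pot levels (distinct totals of non-folded players): 21, 29, 34
Layer 1-21: 21 each from A, B, D, E = 21*4 = 84 chips; eligible A, B, D, E
Layer 22-29: 8 each from A, D, E = 8*3 = 24 chips; eligible A, D, E
Layer 30-34: 5 each from A, D = 5*2 = 10 chips; eligible A, D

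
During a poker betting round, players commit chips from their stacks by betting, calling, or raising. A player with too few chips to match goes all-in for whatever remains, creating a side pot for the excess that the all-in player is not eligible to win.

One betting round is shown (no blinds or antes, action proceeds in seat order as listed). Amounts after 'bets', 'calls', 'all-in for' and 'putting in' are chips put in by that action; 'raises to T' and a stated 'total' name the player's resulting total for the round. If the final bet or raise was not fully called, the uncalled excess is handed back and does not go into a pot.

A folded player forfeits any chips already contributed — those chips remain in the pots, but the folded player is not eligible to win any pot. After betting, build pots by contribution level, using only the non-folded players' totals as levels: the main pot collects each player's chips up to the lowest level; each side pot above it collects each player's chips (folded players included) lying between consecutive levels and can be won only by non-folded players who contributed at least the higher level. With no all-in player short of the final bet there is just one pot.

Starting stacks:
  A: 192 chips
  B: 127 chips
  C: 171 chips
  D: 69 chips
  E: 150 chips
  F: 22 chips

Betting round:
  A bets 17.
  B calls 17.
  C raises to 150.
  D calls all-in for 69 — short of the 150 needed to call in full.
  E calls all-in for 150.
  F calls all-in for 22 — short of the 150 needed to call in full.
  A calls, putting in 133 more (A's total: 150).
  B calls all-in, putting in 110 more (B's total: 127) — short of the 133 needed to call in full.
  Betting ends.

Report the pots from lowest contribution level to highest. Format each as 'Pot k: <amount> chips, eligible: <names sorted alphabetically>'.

Contributions: A=150, B=127, C=150, D=69, E=150, F=22
Pot levels (distinct totals of non-folded players): 22, 69, 127, 150
Layer 1-22: 22 each from A, B, C, D, E, F = 22*6 = 132 chips; eligible A, B, C, D, E, F
Layer 23-69: 47 each from A, B, C, D, E = 47*5 = 235 chips; eligible A, B, C, D, E
Layer 70-127: 58 each from A, B, C, E = 58*4 = 232 chips; eligible A, B, C, E
Layer 128-150: 23 each from A, C, E = 23*3 = 69 chips; eligible A, C, E

Pot 1: 132 chips, eligible: A, B, C, D, E, F
Pot 2: 235 chips, eligible: A, B, C, D, E
Pot 3: 232 chips, eligible: A, B, C, E
Pot 4: 69 chips, eligible: A, C, E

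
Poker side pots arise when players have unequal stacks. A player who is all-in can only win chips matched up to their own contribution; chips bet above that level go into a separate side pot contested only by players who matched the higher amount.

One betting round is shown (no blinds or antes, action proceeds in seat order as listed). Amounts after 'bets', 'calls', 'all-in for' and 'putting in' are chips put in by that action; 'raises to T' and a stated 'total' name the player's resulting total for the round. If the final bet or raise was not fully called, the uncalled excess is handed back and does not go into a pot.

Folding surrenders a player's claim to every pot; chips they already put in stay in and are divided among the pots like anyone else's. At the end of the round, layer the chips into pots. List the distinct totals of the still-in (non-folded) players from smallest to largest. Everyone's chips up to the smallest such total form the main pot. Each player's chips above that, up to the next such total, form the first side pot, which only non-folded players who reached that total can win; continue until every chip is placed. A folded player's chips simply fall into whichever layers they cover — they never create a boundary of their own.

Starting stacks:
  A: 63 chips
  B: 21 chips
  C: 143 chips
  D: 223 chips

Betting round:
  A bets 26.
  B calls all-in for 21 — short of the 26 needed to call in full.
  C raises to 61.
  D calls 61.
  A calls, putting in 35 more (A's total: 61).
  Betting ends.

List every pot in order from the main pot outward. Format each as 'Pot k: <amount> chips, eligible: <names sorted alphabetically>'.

Contributions: A=61, B=21, C=61, D=61
Pot levels (distinct totals of non-folded players): 21, 61
Layer 1-21: 21 each from A, B, C, D = 21*4 = 84 chips; eligible A, B, C, D
Layer 22-61: 40 each from A, C, D = 40*3 = 120 chips; eligible A, C, D

Pot 1: 84 chips, eligible: A, B, C, D
Pot 2: 120 chips, eligible: A, C, D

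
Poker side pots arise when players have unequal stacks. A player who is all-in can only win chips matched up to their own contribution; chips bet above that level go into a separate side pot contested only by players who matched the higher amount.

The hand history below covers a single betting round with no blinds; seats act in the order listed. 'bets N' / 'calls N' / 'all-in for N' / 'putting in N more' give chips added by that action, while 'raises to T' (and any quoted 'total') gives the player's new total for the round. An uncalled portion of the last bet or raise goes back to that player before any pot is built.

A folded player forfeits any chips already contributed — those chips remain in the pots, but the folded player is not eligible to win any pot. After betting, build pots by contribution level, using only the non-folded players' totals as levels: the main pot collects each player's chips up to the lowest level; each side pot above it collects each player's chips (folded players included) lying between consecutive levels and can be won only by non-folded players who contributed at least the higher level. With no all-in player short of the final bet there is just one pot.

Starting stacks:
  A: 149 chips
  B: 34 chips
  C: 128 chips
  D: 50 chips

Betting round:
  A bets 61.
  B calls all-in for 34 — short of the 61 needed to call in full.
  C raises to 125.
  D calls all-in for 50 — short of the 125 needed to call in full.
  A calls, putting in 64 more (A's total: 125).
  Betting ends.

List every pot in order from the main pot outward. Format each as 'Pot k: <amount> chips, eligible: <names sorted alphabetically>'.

Contributions: A=125, B=34, C=125, D=50
Pot levels (distinct totals of non-folded players): 34, 50, 125
Layer 1-34: 34 each from A, B, C, D = 34*4 = 136 chips; eligible A, B, C, D
Layer 35-50: 16 each from A, C, D = 16*3 = 48 chips; eligible A, C, D
Layer 51-125: 75 each from A, C = 75*2 = 150 chips; eligible A, C

Pot 1: 136 chips, eligible: A, B, C, D
Pot 2: 48 chips, eligible: A, C, D
Pot 3: 150 chips, eligible: A, C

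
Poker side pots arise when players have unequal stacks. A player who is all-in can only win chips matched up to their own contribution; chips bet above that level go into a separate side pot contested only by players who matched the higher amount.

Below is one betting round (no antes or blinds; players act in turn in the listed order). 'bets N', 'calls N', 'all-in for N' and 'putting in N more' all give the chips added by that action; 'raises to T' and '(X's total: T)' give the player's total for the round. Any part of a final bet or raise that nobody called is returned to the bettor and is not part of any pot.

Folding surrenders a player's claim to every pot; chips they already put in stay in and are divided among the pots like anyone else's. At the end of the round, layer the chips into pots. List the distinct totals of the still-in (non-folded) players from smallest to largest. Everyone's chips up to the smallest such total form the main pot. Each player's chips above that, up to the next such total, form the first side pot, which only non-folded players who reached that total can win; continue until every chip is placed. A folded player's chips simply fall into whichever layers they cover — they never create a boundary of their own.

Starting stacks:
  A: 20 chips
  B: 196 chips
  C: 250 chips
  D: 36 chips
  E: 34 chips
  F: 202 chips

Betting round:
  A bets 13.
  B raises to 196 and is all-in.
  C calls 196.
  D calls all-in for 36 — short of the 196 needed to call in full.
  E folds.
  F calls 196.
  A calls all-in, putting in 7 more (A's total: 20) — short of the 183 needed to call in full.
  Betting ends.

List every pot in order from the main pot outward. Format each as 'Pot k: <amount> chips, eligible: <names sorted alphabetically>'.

Contributions: A=20, B=196, C=196, D=36, F=196
Folded: E
Pot levels (distinct totals of non-folded players): 20, 36, 196
Layer 1-20: 20 each from A, B, C, D, F = 20*5 = 100 chips; eligible A, B, C, D, F
Layer 21-36: 16 each from B, C, D, F = 16*4 = 64 chips; eligible B, C, D, F
Layer 37-196: 160 each from B, C, F = 160*3 = 480 chips; eligible B, C, F

Pot 1: 100 chips, eligible: A, B, C, D, F
Pot 2: 64 chips, eligible: B, C, D, F
Pot 3: 480 chips, eligible: B, C, F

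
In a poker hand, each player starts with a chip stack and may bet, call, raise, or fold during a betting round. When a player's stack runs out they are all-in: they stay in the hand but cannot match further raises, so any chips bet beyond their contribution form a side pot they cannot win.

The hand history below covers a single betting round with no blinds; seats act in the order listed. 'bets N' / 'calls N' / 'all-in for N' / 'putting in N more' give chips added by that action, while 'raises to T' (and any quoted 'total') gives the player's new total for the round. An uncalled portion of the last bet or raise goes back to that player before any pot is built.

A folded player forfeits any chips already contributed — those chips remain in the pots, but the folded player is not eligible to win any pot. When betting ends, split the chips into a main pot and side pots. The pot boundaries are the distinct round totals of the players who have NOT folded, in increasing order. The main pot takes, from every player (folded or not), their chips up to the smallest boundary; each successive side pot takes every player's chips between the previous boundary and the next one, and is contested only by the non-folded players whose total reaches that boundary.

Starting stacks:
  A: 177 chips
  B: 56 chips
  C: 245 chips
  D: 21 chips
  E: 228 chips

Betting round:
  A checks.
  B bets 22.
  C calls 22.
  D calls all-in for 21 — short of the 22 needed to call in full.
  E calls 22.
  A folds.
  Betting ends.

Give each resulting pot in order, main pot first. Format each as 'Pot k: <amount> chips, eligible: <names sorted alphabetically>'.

Contributions: B=22, C=22, D=21, E=22
Folded: A
Pot levels (distinct totals of non-folded players): 21, 22
Layer 1-21: 21 each from B, C, D, E = 21*4 = 84 chips; eligible B, C, D, E
Layer 22-22: 1 each from B, C, E = 1*3 = 3 chips; eligible B, C, E

Pot 1: 84 chips, eligible: B, C, D, E
Pot 2: 3 chips, eligible: B, C, E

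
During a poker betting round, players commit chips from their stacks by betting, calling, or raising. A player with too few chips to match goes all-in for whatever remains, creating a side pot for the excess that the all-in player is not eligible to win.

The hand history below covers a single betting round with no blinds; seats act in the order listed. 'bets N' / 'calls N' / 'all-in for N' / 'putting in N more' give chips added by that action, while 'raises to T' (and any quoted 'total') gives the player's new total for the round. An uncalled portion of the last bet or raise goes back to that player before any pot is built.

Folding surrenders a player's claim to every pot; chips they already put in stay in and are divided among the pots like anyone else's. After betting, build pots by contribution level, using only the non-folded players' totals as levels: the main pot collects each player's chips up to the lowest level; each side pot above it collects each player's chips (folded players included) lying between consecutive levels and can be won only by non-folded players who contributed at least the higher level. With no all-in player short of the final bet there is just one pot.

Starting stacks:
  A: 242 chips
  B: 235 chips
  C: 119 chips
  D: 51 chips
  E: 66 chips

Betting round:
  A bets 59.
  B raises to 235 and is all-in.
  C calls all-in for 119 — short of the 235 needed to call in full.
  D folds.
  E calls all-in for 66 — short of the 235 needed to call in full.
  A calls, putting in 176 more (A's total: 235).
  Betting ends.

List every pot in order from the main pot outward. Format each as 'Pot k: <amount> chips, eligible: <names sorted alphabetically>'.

Contributions: A=235, B=235, C=119, E=66
Folded: D
Pot levels (distinct totals of non-folded players): 66, 119, 235
Layer 1-66: 66 each from A, B, C, E = 66*4 = 264 chips; eligible A, B, C, E
Layer 67-119: 53 each from A, B, C = 53*3 = 159 chips; eligible A, B, C
Layer 120-235: 116 each from A, B = 116*2 = 232 chips; eligible A, B

Pot 1: 264 chips, eligible: A, B, C, E
Pot 2: 159 chips, eligible: A, B, C
Pot 3: 232 chips, eligible: A, B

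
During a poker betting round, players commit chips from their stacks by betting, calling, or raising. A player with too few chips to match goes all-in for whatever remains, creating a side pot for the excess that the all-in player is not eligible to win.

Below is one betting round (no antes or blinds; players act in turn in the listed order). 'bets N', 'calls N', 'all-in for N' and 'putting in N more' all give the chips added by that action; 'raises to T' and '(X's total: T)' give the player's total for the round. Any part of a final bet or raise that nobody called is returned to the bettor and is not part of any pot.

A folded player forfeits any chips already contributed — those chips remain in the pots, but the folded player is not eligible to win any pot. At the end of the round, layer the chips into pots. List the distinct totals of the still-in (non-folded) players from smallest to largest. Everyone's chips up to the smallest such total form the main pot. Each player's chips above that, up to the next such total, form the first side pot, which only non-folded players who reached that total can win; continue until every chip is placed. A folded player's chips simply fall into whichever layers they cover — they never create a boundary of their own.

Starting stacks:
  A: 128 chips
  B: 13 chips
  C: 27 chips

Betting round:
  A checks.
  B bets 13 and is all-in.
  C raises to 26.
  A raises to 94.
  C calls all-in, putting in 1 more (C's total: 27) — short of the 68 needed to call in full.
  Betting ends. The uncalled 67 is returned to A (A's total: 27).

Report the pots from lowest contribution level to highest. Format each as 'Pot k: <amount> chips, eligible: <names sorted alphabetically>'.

Contributions (after 67 returned to A): A=27, B=13, C=27
Pot levels (distinct totals of non-folded players): 13, 27
Layer 1-13: 13 each from A, B, C = 13*3 = 39 chips; eligible A, B, C
Layer 14-27: 14 each from A, C = 14*2 = 28 chips; eligible A, C

Pot 1: 39 chips, eligible: A, B, C
Pot 2: 28 chips, eligible: A, C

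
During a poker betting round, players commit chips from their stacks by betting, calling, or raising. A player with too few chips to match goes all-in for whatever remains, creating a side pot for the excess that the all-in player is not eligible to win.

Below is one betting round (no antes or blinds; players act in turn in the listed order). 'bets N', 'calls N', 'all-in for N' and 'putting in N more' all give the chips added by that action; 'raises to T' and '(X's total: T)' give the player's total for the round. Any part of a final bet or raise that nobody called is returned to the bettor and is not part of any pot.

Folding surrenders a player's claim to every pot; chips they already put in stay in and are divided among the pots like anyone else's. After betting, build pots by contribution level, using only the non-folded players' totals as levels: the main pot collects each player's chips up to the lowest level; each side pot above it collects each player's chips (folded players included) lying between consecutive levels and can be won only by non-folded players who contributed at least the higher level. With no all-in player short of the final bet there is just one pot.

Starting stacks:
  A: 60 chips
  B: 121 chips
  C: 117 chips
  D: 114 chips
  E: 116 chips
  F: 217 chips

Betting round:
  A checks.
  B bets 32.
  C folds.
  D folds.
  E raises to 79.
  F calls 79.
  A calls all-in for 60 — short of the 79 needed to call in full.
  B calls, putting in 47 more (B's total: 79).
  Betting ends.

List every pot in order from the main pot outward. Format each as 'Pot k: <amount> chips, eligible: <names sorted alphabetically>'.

Contributions: A=60, B=79, E=79, F=79
Folded: C, D
Pot levels (distinct totals of non-folded players): 60, 79
Layer 1-60: 60 each from A, B, E, F = 60*4 = 240 chips; eligible A, B, E, F
Layer 61-79: 19 each from B, E, F = 19*3 = 57 chips; eligible B, E, F

Pot 1: 240 chips, eligible: A, B, E, F
Pot 2: 57 chips, eligible: B, E, F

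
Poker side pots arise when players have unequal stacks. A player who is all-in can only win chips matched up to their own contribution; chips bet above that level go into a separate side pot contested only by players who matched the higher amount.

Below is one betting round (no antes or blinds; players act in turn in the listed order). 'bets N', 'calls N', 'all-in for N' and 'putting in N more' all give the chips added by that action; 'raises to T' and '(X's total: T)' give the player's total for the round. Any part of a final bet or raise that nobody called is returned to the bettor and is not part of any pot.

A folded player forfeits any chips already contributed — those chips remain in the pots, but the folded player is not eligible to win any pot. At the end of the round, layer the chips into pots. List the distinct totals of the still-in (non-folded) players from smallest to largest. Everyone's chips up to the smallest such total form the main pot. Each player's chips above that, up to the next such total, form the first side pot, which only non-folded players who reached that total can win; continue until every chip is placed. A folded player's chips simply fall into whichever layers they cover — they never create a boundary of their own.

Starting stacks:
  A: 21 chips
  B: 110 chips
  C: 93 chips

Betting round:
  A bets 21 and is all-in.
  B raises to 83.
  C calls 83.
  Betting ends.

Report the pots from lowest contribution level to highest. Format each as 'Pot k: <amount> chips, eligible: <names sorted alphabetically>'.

Pot 1: 63 chips, eligible: A, B, C
Pot 2: 124 chips, eligible: B, C

Derivation:
Contributions: A=21, B=83, C=83
Pot levels (distinct totals of non-folded players): 21, 83
Layer 1-21: 21 each from A, B, C = 21*3 = 63 chips; eligible A, B, C
Layer 22-83: 62 each from B, C = 62*2 = 124 chips; eligible B, C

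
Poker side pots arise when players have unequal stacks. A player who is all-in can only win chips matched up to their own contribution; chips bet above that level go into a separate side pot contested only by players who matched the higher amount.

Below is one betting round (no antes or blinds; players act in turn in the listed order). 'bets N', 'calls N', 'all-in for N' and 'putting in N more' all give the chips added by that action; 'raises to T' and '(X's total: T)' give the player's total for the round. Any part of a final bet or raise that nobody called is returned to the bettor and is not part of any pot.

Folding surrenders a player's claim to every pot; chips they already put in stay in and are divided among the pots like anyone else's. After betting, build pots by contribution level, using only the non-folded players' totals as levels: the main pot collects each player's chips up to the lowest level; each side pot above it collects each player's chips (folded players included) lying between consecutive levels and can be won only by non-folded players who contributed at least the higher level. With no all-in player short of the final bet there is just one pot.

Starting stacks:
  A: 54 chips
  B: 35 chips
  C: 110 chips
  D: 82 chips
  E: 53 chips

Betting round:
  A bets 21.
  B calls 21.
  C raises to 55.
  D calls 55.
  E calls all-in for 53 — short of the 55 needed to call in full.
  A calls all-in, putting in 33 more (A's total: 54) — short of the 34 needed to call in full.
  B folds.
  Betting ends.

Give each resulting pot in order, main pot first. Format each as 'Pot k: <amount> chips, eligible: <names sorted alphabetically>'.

Contributions: A=54, B=21, C=55, D=55, E=53
Folded: B
Pot levels (distinct totals of non-folded players): 53, 54, 55
Layer 1-53: A 53 + B 21 + C 53 + D 53 + E 53 = 233 chips; eligible A, C, D, E
Layer 54-54: 1 each from A, C, D = 1*3 = 3 chips; eligible A, C, D
Layer 55-55: 1 each from C, D = 1*2 = 2 chips; eligible C, D

Pot 1: 233 chips, eligible: A, C, D, E
Pot 2: 3 chips, eligible: A, C, D
Pot 3: 2 chips, eligible: C, D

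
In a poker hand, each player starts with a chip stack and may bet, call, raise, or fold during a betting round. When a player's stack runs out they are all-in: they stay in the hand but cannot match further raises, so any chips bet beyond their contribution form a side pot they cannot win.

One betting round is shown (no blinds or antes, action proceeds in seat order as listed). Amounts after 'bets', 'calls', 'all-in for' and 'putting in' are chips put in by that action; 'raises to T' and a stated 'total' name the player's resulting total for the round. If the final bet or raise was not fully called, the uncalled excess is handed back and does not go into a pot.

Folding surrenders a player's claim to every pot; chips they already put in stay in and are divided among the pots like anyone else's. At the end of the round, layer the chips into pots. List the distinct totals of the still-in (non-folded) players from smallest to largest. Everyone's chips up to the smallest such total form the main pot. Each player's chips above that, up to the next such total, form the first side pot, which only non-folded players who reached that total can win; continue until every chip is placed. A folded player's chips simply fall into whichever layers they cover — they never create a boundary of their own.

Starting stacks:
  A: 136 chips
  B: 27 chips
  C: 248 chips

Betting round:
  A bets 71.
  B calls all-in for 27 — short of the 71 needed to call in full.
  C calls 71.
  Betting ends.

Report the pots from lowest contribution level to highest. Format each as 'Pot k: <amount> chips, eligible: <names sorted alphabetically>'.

Contributions: A=71, B=27, C=71
Pot levels (distinct totals of non-folded players): 27, 71
Layer 1-27: 27 each from A, B, C = 27*3 = 81 chips; eligible A, B, C
Layer 28-71: 44 each from A, C = 44*2 = 88 chips; eligible A, C

Pot 1: 81 chips, eligible: A, B, C
Pot 2: 88 chips, eligible: A, C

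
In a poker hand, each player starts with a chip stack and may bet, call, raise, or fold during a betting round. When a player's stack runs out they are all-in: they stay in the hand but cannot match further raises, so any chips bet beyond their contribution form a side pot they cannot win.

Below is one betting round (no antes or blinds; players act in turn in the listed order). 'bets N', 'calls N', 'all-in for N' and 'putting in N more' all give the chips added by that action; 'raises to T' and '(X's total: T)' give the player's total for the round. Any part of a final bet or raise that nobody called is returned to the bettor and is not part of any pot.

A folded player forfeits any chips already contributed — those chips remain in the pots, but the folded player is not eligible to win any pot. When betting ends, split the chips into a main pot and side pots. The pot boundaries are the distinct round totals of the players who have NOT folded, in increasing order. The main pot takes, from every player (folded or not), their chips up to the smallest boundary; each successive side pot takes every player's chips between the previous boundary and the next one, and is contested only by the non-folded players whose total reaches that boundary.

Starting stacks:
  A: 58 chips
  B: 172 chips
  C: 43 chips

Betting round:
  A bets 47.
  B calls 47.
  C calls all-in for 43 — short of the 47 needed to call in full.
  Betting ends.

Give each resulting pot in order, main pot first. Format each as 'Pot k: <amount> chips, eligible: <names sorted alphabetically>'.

Contributions: A=47, B=47, C=43
Pot levels (distinct totals of non-folded players): 43, 47
Layer 1-43: 43 each from A, B, C = 43*3 = 129 chips; eligible A, B, C
Layer 44-47: 4 each from A, B = 4*2 = 8 chips; eligible A, B

Pot 1: 129 chips, eligible: A, B, C
Pot 2: 8 chips, eligible: A, B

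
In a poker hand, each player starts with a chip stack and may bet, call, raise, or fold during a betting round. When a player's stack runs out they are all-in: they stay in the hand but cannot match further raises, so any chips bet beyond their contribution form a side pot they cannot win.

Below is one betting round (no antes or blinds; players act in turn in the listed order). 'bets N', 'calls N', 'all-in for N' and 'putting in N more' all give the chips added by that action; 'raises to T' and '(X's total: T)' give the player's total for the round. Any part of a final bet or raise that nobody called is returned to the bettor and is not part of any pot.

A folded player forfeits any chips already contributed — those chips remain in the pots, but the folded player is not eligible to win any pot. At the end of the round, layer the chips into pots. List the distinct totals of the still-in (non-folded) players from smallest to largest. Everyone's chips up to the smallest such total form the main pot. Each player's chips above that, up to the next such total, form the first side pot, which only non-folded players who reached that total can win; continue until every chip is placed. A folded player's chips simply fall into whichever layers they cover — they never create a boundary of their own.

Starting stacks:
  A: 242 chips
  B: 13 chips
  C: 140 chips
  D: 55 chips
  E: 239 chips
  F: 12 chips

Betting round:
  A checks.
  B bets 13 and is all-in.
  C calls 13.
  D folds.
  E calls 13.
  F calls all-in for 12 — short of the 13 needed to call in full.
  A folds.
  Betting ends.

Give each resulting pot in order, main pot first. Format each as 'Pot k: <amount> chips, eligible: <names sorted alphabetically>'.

Contributions: B=13, C=13, E=13, F=12
Folded: A, D
Pot levels (distinct totals of non-folded players): 12, 13
Layer 1-12: 12 each from B, C, E, F = 12*4 = 48 chips; eligible B, C, E, F
Layer 13-13: 1 each from B, C, E = 1*3 = 3 chips; eligible B, C, E

Pot 1: 48 chips, eligible: B, C, E, F
Pot 2: 3 chips, eligible: B, C, E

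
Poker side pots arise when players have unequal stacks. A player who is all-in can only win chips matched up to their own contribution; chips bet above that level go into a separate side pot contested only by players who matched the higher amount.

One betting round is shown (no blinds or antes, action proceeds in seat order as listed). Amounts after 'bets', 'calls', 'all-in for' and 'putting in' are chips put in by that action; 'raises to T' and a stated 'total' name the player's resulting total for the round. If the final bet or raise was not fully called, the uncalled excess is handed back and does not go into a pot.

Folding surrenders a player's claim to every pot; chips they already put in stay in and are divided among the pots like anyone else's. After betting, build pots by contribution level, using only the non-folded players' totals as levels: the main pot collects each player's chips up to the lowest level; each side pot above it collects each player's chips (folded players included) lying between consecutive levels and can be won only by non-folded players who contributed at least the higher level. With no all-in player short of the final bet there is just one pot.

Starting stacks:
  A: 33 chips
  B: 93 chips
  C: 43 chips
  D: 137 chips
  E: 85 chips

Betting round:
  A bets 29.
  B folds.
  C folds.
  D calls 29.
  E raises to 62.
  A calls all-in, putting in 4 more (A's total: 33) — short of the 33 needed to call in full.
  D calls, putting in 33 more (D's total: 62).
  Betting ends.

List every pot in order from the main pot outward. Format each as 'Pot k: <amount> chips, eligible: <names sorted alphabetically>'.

Contributions: A=33, D=62, E=62
Folded: B, C
Pot levels (distinct totals of non-folded players): 33, 62
Layer 1-33: 33 each from A, D, E = 33*3 = 99 chips; eligible A, D, E
Layer 34-62: 29 each from D, E = 29*2 = 58 chips; eligible D, E

Pot 1: 99 chips, eligible: A, D, E
Pot 2: 58 chips, eligible: D, E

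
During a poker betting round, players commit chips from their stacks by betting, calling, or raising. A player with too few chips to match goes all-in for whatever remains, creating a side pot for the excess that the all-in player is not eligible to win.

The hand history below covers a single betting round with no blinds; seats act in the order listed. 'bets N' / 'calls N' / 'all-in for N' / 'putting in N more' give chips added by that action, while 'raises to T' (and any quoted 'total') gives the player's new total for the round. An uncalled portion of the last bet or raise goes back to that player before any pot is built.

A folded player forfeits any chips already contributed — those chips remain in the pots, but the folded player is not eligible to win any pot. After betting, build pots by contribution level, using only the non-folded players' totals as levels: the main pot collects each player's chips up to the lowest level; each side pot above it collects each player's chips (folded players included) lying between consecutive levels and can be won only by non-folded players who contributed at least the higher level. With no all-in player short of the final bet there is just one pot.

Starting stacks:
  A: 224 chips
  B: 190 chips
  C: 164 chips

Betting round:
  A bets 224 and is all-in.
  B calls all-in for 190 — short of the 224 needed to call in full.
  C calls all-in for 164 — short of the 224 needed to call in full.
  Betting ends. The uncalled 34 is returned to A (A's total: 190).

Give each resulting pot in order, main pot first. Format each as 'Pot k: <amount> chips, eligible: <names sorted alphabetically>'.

Contributions (after 34 returned to A): A=190, B=190, C=164
Pot levels (distinct totals of non-folded players): 164, 190
Layer 1-164: 164 each from A, B, C = 164*3 = 492 chips; eligible A, B, C
Layer 165-190: 26 each from A, B = 26*2 = 52 chips; eligible A, B

Pot 1: 492 chips, eligible: A, B, C
Pot 2: 52 chips, eligible: A, B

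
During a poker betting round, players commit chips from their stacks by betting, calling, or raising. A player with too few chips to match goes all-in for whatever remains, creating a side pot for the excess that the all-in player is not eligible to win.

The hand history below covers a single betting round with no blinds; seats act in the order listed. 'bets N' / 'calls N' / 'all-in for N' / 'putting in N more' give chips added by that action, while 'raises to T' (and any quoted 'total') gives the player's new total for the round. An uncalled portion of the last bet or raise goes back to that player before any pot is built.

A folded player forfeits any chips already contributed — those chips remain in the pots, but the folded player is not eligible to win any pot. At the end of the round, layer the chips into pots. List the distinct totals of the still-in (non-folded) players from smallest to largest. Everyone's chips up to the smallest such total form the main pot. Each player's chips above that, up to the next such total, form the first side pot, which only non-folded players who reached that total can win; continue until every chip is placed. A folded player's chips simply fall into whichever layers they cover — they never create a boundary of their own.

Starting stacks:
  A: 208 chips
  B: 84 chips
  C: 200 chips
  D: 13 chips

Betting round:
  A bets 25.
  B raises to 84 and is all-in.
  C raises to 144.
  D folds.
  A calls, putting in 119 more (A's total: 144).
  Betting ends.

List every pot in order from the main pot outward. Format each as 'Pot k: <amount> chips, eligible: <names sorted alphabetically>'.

Pot 1: 252 chips, eligible: A, B, C
Pot 2: 120 chips, eligible: A, C

Derivation:
Contributions: A=144, B=84, C=144
Folded: D
Pot levels (distinct totals of non-folded players): 84, 144
Layer 1-84: 84 each from A, B, C = 84*3 = 252 chips; eligible A, B, C
Layer 85-144: 60 each from A, C = 60*2 = 120 chips; eligible A, C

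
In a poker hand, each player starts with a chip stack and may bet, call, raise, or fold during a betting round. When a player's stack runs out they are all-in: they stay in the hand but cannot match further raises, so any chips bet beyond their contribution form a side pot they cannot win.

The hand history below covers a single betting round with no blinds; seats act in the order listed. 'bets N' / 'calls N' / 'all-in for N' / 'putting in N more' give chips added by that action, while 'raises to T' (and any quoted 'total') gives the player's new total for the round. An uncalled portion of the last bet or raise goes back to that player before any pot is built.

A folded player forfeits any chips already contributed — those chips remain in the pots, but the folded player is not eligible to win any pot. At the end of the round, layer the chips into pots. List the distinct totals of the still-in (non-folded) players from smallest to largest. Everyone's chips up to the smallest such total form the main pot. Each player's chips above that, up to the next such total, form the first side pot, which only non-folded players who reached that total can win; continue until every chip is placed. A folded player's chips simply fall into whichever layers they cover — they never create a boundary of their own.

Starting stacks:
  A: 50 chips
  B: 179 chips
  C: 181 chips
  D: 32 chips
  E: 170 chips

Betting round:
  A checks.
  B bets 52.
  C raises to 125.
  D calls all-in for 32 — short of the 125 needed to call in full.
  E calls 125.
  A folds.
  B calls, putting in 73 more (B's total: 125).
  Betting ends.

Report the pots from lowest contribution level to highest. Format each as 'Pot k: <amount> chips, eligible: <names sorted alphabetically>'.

Pot 1: 128 chips, eligible: B, C, D, E
Pot 2: 279 chips, eligible: B, C, E

Derivation:
Contributions: B=125, C=125, D=32, E=125
Folded: A
Pot levels (distinct totals of non-folded players): 32, 125
Layer 1-32: 32 each from B, C, D, E = 32*4 = 128 chips; eligible B, C, D, E
Layer 33-125: 93 each from B, C, E = 93*3 = 279 chips; eligible B, C, E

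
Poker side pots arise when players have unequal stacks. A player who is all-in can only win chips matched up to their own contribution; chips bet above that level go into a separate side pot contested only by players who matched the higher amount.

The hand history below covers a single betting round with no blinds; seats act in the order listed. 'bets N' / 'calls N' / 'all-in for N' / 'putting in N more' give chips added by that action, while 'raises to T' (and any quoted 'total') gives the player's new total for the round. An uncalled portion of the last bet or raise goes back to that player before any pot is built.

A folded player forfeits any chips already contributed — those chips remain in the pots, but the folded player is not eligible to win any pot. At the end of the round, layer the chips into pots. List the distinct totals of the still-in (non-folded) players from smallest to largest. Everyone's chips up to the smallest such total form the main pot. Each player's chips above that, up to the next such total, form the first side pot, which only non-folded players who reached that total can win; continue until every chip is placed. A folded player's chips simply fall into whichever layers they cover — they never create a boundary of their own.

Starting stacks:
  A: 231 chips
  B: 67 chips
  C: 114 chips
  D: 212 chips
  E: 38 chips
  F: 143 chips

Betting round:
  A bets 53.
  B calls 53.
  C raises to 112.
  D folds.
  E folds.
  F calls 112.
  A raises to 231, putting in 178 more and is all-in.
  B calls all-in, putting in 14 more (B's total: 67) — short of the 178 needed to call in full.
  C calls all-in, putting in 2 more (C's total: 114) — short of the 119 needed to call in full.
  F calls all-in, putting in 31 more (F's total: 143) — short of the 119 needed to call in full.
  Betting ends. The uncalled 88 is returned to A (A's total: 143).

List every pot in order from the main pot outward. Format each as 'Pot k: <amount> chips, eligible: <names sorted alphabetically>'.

Pot 1: 268 chips, eligible: A, B, C, F
Pot 2: 141 chips, eligible: A, C, F
Pot 3: 58 chips, eligible: A, F

Derivation:
Contributions (after 88 returned to A): A=143, B=67, C=114, F=143
Folded: D, E
Pot levels (distinct totals of non-folded players): 67, 114, 143
Layer 1-67: 67 each from A, B, C, F = 67*4 = 268 chips; eligible A, B, C, F
Layer 68-114: 47 each from A, C, F = 47*3 = 141 chips; eligible A, C, F
Layer 115-143: 29 each from A, F = 29*2 = 58 chips; eligible A, F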